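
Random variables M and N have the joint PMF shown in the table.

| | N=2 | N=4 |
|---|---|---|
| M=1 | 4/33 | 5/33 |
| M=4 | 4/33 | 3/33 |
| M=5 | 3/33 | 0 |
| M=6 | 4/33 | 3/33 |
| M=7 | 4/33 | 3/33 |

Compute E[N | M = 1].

28/9

P(M = 1) = 3/11.
Σ N·P over the event = 2·(4/33) + 4·(5/33) = 28/33.
E[N | M = 1] = (28/33) / (3/11) = 28/9.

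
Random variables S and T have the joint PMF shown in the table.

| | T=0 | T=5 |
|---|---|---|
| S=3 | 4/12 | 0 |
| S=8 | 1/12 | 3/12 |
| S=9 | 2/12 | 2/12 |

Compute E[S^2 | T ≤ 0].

262/7

P(T ≤ 0) = 7/12.
Σ S^2·P over the event = 9·(4/12) + 64·(1/12) + 81·(2/12) = 131/6.
E[S^2 | T ≤ 0] = (131/6) / (7/12) = 262/7.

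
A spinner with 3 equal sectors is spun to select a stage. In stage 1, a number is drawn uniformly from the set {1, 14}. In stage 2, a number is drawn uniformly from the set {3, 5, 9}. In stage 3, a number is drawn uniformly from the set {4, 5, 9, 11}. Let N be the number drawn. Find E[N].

245/36

E[N | stage 1] = (1+14)/2 = 15/2.
E[N | stage 2] = (3+5+9)/3 = 17/3.
E[N | stage 3] = (4+5+9+11)/4 = 29/4.
By the law of total expectation,
E[N] = (1/3)·(15/2) + (1/3)·(17/3) + (1/3)·(29/4) = 245/36.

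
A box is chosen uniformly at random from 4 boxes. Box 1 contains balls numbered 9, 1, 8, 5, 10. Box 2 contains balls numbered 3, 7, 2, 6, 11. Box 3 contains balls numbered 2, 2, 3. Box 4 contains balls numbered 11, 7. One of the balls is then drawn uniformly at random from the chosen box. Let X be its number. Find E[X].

89/15

E[X | box 1] = (9+1+8+5+10)/5 = 33/5.
E[X | box 2] = (3+7+2+6+11)/5 = 29/5.
E[X | box 3] = (2+2+3)/3 = 7/3.
E[X | box 4] = (11+7)/2 = 9.
E[X] = (1/4)·(33/5) + (1/4)·(29/5) + (1/4)·(7/3) + (1/4)·(9) = 89/15.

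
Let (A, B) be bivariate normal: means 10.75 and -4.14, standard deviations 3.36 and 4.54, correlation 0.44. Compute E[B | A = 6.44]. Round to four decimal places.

The regression of B on A has slope ρ·σ_B/σ_A and passes through (μ_A, μ_B).
E[B | A=6.44] = -4.14 + (0.44)·(4.54/3.36)·(6.44 − (10.75)) = -4.14 + (0.59452)·(-4.31) = -6.7024.

-6.7024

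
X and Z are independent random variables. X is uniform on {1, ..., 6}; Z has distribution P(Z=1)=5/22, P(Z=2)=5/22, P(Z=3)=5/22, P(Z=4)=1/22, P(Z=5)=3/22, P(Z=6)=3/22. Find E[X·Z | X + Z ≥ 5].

P(X + Z ≥ 5) = 17/22.
Summing XZ·P(x,y) over outcomes with X + Z ≥ 5 gives 111/11.
E[X·Z | X + Z ≥ 5] = (111/11) / (17/22) = 222/17.

222/17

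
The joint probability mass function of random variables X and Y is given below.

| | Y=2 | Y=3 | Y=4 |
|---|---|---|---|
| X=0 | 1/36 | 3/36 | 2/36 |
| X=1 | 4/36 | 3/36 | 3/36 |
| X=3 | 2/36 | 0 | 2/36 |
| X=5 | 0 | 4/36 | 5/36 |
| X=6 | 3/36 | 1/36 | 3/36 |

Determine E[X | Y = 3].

29/11

P(Y = 3) = 11/36.
Σ X·P over the event = 0·(3/36) + 1·(3/36) + 5·(4/36) + 6·(1/36) = 29/36.
E[X | Y = 3] = (29/36) / (11/36) = 29/11.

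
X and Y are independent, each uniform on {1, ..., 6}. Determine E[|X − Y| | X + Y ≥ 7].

P(X + Y ≥ 7) = 7/12.
Summing |X−Y|·P(x,y) over outcomes with X + Y ≥ 7 gives 11/9.
E[|X − Y| | X + Y ≥ 7] = (11/9) / (7/12) = 44/21.

44/21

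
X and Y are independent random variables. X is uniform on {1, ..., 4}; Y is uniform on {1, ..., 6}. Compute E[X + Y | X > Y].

Outcomes with X > Y: (2,1), (3,1), (3,2), (4,1), (4,2), (4,3), each with probability 1/24.
E[X + Y | X > Y] = (3 + 4 + 5 + 5 + 6 + 7) / 6 = 5.

5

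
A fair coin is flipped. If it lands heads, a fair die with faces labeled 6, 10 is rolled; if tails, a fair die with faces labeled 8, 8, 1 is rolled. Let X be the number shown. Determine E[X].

E[X | heads] = (6+10)/2 = 8.
E[X | tails] = (8+8+1)/3 = 17/3.
By the law of total expectation,
E[X] = (1/2)·(8) + (1/2)·(17/3) = 41/6.

41/6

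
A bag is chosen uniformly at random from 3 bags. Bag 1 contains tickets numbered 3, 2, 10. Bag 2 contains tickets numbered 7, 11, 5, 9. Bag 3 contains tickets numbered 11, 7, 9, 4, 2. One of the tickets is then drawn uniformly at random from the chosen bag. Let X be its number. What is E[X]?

E[X | bag 1] = (3+2+10)/3 = 5.
E[X | bag 2] = (7+11+5+9)/4 = 8.
E[X | bag 3] = (11+7+9+4+2)/5 = 33/5.
By the law of total expectation,
E[X] = (1/3)·(5) + (1/3)·(8) + (1/3)·(33/5) = 98/15.

98/15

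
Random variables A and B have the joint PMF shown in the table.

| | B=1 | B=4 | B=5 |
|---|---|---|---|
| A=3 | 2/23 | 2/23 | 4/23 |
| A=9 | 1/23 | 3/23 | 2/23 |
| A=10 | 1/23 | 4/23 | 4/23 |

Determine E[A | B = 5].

7

P(B = 5) = 10/23.
Σ A·P over the event = 3·(4/23) + 9·(2/23) + 10·(4/23) = 70/23.
E[A | B = 5] = (70/23) / (10/23) = 7.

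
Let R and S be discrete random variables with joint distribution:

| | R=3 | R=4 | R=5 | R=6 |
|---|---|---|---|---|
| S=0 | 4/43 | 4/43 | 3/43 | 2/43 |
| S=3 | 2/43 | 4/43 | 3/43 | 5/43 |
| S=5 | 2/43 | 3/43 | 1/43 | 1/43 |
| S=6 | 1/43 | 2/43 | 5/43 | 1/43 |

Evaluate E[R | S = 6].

14/3

P(S = 6) = 9/43.
Σ R·P over the event = 3·(1/43) + 4·(2/43) + 5·(5/43) + 6·(1/43) = 42/43.
E[R | S = 6] = (42/43) / (9/43) = 14/3.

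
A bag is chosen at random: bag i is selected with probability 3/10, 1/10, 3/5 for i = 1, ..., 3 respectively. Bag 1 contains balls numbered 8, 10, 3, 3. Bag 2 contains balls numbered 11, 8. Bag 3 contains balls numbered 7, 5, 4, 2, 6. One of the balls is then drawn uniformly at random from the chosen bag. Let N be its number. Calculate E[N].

E[N | bag 1] = (8+10+3+3)/4 = 6.
E[N | bag 2] = (11+8)/2 = 19/2.
E[N | bag 3] = (7+5+4+2+6)/5 = 24/5.
E[N] = (3/10)·(6) + (1/10)·(19/2) + (3/5)·(24/5) = 563/100.

563/100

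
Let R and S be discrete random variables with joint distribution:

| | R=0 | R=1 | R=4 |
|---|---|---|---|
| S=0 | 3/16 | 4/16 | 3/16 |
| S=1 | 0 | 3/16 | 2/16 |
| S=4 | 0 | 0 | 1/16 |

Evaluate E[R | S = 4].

P(S = 4) = 1/16.
Σ R·P over the event = 4·(1/16) = 1/4.
E[R | S = 4] = (1/4) / (1/16) = 4.

4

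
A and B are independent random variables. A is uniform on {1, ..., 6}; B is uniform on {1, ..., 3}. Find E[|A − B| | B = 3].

P(B = 3) = 1/3.
Summing |A−B|·P(x,y) over outcomes with B = 3 gives 1/2.
E[|A − B| | B = 3] = (1/2) / (1/3) = 3/2.

3/2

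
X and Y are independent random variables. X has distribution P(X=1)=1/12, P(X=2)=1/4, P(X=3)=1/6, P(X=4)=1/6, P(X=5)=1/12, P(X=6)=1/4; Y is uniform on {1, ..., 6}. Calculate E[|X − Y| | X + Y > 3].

136/67

P(X + Y > 3) = 67/72.
Summing |X−Y|·P(x,y) over outcomes with X + Y > 3 gives 17/9.
E[|X − Y| | X + Y > 3] = (17/9) / (67/72) = 136/67.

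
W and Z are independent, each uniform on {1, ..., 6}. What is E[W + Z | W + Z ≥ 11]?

P(W + Z ≥ 11) = 1/12.
Summing (W+Z)·P(x,y) over outcomes with W + Z ≥ 11 gives 17/18.
E[W + Z | W + Z ≥ 11] = (17/18) / (1/12) = 34/3.

34/3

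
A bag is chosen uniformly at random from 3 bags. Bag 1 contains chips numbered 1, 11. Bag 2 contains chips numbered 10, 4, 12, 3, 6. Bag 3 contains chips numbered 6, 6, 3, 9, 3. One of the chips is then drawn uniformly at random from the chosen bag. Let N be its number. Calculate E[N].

92/15

E[N | bag 1] = (1+11)/2 = 6.
E[N | bag 2] = (10+4+12+3+6)/5 = 7.
E[N | bag 3] = (6+6+3+9+3)/5 = 27/5.
By the law of total expectation,
E[N] = (1/3)·(6) + (1/3)·(7) + (1/3)·(27/5) = 92/15.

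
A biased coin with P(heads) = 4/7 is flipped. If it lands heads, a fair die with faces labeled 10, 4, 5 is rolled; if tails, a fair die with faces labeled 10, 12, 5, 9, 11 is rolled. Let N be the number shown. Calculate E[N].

803/105

E[N | heads] = (10+4+5)/3 = 19/3.
E[N | tails] = (10+12+5+9+11)/5 = 47/5.
E[N] = (4/7)·(19/3) + (3/7)·(47/5) = 803/105.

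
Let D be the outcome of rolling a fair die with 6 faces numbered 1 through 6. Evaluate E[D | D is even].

4

Given D is even, D is equally likely to be any of {2, 4, 6}.
E[D | D is even] = (2 + 4 + 6) / 3 = 4.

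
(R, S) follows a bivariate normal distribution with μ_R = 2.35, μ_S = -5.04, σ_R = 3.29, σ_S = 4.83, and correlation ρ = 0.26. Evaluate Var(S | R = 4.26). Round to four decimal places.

21.7519

The conditional variance in a bivariate normal is σ_S²(1 − ρ²), independent of x.
Var(S | R=4.26) = (4.83)²·(1 − (0.26)²) = 23.3289·0.9324 = 21.7519.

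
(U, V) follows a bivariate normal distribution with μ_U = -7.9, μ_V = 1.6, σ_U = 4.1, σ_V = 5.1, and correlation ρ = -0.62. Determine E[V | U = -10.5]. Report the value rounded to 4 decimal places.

3.6052

For a bivariate normal, E[V | U=x] = μ_V + ρ·(σ_V/σ_U)·(x − μ_U).
E[V | U=-10.5] = 1.6 + (-0.62)·(5.1/4.1)·(-10.5 − (-7.9)) = 1.6 + (-0.77122)·(-2.6) = 3.6052.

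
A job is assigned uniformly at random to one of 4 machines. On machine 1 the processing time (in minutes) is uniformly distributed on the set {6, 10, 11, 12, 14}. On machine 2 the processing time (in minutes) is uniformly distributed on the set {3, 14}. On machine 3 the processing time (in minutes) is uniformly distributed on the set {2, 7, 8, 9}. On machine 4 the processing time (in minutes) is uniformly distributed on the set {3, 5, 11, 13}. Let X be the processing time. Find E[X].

E[X | machine 1] = (6+10+11+12+14)/5 = 53/5.
E[X | machine 2] = (3+14)/2 = 17/2.
E[X | machine 3] = (2+7+8+9)/4 = 13/2.
E[X | machine 4] = (3+5+11+13)/4 = 8.
By the law of total expectation,
E[X] = (1/4)·(53/5) + (1/4)·(17/2) + (1/4)·(13/2) + (1/4)·(8) = 42/5.

42/5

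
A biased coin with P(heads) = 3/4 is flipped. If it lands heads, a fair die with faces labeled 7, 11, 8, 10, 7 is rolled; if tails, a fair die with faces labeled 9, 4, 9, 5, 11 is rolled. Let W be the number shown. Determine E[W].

E[W | heads] = (7+11+8+10+7)/5 = 43/5.
E[W | tails] = (9+4+9+5+11)/5 = 38/5.
E[W] = (3/4)·(43/5) + (1/4)·(38/5) = 167/20.

167/20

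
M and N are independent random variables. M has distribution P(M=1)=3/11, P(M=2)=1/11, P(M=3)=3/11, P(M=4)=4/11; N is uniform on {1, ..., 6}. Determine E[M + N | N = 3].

63/11

P(N = 3) = 1/6.
Summing (M+N)·P(x,y) over outcomes with N = 3 gives 21/22.
E[M + N | N = 3] = (21/22) / (1/6) = 63/11.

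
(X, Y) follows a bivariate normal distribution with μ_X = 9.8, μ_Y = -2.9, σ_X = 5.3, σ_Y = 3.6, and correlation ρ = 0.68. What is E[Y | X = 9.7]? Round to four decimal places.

-2.9462

For a bivariate normal, E[Y | X=x] = μ_Y + ρ·(σ_Y/σ_X)·(x − μ_X).
E[Y | X=9.7] = -2.9 + (0.68)·(3.6/5.3)·(9.7 − (9.8)) = -2.9 + (0.46189)·(-0.1) = -2.9462.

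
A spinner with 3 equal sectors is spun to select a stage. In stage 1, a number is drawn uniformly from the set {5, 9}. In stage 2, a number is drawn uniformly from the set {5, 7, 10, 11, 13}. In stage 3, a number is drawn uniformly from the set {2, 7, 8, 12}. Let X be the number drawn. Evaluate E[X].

469/60

E[X | stage 1] = (5+9)/2 = 7.
E[X | stage 2] = (5+7+10+11+13)/5 = 46/5.
E[X | stage 3] = (2+7+8+12)/4 = 29/4.
By the law of total expectation,
E[X] = (1/3)·(7) + (1/3)·(46/5) + (1/3)·(29/4) = 469/60.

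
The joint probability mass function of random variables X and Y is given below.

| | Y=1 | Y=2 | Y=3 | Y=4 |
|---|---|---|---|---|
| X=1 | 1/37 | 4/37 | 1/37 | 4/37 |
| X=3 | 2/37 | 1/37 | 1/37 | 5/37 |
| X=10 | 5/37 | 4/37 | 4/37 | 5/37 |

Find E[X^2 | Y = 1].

519/8

P(Y = 1) = 8/37.
Σ X^2·P over the event = 1·(1/37) + 9·(2/37) + 100·(5/37) = 519/37.
E[X^2 | Y = 1] = (519/37) / (8/37) = 519/8.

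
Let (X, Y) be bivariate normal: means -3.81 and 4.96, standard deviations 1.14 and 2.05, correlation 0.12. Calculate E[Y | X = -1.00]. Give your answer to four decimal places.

E[Y | X=x] = μ_Y + ρ(σ_Y/σ_X)(x − μ_X) for jointly normal variables.
E[Y | X=-1.00] = 4.96 + (0.12)·(2.05/1.14)·(-1.00 − (-3.81)) = 4.96 + (0.21579)·(2.81) = 5.5664.

5.5664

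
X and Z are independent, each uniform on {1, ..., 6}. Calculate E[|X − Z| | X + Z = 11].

1

Outcomes with X + Z = 11: (5,6), (6,5), each with probability 1/36.
E[|X − Z| | X + Z = 11] = (1 + 1) / 2 = 1.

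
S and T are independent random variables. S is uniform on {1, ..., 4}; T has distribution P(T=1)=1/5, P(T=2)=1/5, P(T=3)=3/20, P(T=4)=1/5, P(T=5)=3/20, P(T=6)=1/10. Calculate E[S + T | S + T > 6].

221/28

P(S + T > 6) = 7/20.
Summing (S+T)·P(x,y) over outcomes with S + T > 6 gives 221/80.
E[S + T | S + T > 6] = (221/80) / (7/20) = 221/28.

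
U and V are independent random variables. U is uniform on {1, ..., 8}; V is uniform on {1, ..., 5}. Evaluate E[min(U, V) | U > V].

P(U > V) = 5/8.
Summing min(U,V)·P(x,y) over outcomes with U > V gives 13/8.
E[min(U, V) | U > V] = (13/8) / (5/8) = 13/5.

13/5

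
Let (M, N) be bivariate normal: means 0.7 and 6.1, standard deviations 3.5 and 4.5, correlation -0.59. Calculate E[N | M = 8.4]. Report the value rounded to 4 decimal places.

0.2590

E[N | M=x] = μ_N + ρ(σ_N/σ_M)(x − μ_M) for jointly normal variables.
E[N | M=8.4] = 6.1 + (-0.59)·(4.5/3.5)·(8.4 − (0.7)) = 6.1 + (-0.75857)·(7.7) = 0.2590.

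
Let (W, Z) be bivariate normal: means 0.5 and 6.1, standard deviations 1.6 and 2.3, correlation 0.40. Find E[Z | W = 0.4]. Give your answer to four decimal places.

6.0425

E[Z | W=x] = μ_Z + ρ(σ_Z/σ_W)(x − μ_W) for jointly normal variables.
E[Z | W=0.4] = 6.1 + (0.40)·(2.3/1.6)·(0.4 − (0.5)) = 6.1 + (0.575)·(-0.1) = 6.0425.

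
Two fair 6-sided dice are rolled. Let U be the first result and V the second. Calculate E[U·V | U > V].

P(U > V) = 5/12.
Summing UV·P(x,y) over outcomes with U > V gives 175/36.
E[U·V | U > V] = (175/36) / (5/12) = 35/3.

35/3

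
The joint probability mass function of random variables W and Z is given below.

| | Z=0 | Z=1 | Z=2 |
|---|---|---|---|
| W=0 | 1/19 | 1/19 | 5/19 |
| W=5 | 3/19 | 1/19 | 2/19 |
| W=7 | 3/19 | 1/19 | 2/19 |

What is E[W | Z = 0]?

36/7

P(Z = 0) = 7/19.
Σ W·P over the event = 0·(1/19) + 5·(3/19) + 7·(3/19) = 36/19.
E[W | Z = 0] = (36/19) / (7/19) = 36/7.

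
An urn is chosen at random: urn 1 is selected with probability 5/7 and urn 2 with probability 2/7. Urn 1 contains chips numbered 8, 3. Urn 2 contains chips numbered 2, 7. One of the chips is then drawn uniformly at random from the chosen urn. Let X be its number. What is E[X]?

E[X | urn 1] = (8+3)/2 = 11/2.
E[X | urn 2] = (2+7)/2 = 9/2.
E[X] = (5/7)·(11/2) + (2/7)·(9/2) = 73/14.

73/14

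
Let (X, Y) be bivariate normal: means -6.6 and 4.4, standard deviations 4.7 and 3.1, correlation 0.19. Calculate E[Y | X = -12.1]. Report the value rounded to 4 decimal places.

3.7107

E[Y | X=x] = μ_Y + ρ(σ_Y/σ_X)(x − μ_X) for jointly normal variables.
E[Y | X=-12.1] = 4.4 + (0.19)·(3.1/4.7)·(-12.1 − (-6.6)) = 4.4 + (0.12532)·(-5.5) = 3.7107.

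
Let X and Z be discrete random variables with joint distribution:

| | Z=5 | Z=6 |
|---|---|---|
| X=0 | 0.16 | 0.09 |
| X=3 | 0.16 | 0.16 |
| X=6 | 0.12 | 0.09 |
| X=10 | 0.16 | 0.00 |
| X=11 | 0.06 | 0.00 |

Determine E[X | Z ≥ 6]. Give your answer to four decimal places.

P(Z ≥ 6) = 0.34.
Σ X·P over the event = 0·(0.09) + 3·(0.16) + 6·(0.09) = 1.02.
E[X | Z ≥ 6] = (1.02) / (0.34) = 3.0000.

3.0000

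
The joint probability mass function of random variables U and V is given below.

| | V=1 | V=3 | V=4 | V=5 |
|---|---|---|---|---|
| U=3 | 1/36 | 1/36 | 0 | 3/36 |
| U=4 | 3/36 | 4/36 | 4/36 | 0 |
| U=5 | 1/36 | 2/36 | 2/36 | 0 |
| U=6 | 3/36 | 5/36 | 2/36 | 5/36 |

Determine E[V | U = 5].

P(U = 5) = 5/36.
Σ V·P over the event = 1·(1/36) + 3·(2/36) + 4·(2/36) = 5/12.
E[V | U = 5] = (5/12) / (5/36) = 3.

3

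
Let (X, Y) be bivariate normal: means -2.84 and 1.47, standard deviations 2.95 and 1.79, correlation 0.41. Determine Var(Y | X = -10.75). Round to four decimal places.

For a bivariate normal, Var(Y | X=x) = σ_Y²(1 − ρ²).
Var(Y | X=-10.75) = (1.79)²·(1 − (0.41)²) = 3.2041·0.8319 = 2.6655.

2.6655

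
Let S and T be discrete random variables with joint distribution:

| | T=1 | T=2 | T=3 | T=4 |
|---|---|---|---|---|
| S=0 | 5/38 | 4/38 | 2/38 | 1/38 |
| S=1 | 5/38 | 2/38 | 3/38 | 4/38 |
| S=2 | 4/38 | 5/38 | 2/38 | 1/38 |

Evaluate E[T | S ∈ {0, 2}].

47/24

P(S ∈ {0, 2}) = 12/19.
Summing T·P(S=x,T=y) over the conditioning event gives 47/38.
E[T | S ∈ {0, 2}] = (47/38) / (12/19) = 47/24.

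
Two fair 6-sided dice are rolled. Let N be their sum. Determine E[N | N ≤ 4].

10/3

P(N ≤ 4) = 1/6.
Σ over the event: 2·1/36 + 3·1/18 + 4·1/12 = 5/9.
E[N | N ≤ 4] = (5/9) / (1/6) = 10/3.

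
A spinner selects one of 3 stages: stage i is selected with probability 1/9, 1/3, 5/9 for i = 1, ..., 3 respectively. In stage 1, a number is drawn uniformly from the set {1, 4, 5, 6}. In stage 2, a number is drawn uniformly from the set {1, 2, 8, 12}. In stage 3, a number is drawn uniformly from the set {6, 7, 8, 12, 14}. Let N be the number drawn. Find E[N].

91/12

E[N | stage 1] = (1+4+5+6)/4 = 4.
E[N | stage 2] = (1+2+8+12)/4 = 23/4.
E[N | stage 3] = (6+7+8+12+14)/5 = 47/5.
By the law of total expectation,
E[N] = (1/9)·(4) + (1/3)·(23/4) + (5/9)·(47/5) = 91/12.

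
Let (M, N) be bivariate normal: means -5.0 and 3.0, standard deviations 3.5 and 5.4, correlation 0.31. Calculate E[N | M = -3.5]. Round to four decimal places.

For a bivariate normal, E[N | M=x] = μ_N + ρ·(σ_N/σ_M)·(x − μ_M).
E[N | M=-3.5] = 3.0 + (0.31)·(5.4/3.5)·(-3.5 − (-5.0)) = 3.0 + (0.47829)·(1.5) = 3.7174.

3.7174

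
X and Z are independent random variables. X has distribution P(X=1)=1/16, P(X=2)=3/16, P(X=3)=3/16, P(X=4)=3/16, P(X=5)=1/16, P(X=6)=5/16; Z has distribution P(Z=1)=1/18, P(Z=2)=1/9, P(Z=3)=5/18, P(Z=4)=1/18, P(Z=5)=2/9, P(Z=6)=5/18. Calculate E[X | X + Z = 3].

8/5

P(X + Z = 3) = 5/288.
Summing X·P(x,y) over outcomes with X + Z = 3 gives 1/36.
E[X | X + Z = 3] = (1/36) / (5/288) = 8/5.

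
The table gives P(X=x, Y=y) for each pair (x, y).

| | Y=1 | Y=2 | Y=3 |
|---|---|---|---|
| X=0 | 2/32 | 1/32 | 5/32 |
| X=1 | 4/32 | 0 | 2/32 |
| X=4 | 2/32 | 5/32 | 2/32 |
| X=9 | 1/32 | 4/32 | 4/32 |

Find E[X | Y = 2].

P(Y = 2) = 5/16.
Σ X·P over the event = 0·(1/32) + 4·(5/32) + 9·(4/32) = 7/4.
E[X | Y = 2] = (7/4) / (5/16) = 28/5.

28/5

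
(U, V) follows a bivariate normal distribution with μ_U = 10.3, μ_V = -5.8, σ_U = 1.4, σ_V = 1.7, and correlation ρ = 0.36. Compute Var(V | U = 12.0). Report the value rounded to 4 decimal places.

The conditional variance in a bivariate normal is σ_V²(1 − ρ²), independent of x.
Var(V | U=12.0) = (1.7)²·(1 − (0.36)²) = 2.89·0.8704 = 2.5155.

2.5155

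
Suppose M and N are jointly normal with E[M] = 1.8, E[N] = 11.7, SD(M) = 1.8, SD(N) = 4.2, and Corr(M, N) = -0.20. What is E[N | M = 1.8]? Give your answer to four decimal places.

E[N | M=x] = μ_N + ρ(σ_N/σ_M)(x − μ_M) for jointly normal variables.
E[N | M=1.8] = 11.7 + (-0.20)·(4.2/1.8)·(1.8 − (1.8)) = 11.7 + (-0.46667)·(0) = 11.7000.

11.7000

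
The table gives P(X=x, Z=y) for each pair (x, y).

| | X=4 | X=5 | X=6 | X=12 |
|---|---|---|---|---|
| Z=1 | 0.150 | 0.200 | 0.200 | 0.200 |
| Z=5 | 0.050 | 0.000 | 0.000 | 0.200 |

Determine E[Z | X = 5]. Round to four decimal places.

P(X = 5) = 0.200.
Σ Z·P over the event = 1·(0.200) = 0.200.
E[Z | X = 5] = (0.200) / (0.200) = 1.0000.

1.0000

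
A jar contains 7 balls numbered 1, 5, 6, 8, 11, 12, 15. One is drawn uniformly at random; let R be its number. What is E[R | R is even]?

26/3

P(R is even) = 3/7.
Σ over the event: 6·1/7 + 8·1/7 + 12·1/7 = 26/7.
E[R | R is even] = (26/7) / (3/7) = 26/3.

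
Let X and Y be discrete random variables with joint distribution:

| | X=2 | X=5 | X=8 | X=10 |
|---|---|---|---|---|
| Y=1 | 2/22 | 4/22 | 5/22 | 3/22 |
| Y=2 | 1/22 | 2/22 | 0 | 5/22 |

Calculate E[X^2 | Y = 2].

277/4

P(Y = 2) = 4/11.
Σ X^2·P over the event = 4·(1/22) + 25·(2/22) + 100·(5/22) = 277/11.
E[X^2 | Y = 2] = (277/11) / (4/11) = 277/4.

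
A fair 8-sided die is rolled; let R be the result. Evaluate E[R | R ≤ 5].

3

Given R ≤ 5, R is equally likely to be any of {1, 2, 3, 4, 5}.
E[R | R ≤ 5] = (1 + 2 + 3 + 4 + 5) / 5 = 3.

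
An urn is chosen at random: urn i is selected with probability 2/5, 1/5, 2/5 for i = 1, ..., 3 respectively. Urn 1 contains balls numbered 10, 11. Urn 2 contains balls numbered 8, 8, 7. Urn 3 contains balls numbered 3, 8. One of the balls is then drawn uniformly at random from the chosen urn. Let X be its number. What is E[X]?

119/15

E[X | urn 1] = (10+11)/2 = 21/2.
E[X | urn 2] = (8+8+7)/3 = 23/3.
E[X | urn 3] = (3+8)/2 = 11/2.
By the law of total expectation,
E[X] = (2/5)·(21/2) + (1/5)·(23/3) + (2/5)·(11/2) = 119/15.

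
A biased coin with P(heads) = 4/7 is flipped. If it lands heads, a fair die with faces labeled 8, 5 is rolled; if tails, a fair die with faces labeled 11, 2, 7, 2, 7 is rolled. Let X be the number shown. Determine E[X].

31/5

E[X | heads] = (8+5)/2 = 13/2.
E[X | tails] = (11+2+7+2+7)/5 = 29/5.
E[X] = (4/7)·(13/2) + (3/7)·(29/5) = 31/5.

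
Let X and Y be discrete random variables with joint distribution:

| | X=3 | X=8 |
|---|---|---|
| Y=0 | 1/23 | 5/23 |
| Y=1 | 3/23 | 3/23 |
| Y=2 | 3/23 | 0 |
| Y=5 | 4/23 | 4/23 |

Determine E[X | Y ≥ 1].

P(Y ≥ 1) = 17/23.
Σ X·P over the event = 3·(3/23) + 3·(3/23) + 3·(4/23) + 8·(3/23) + 8·(4/23) = 86/23.
E[X | Y ≥ 1] = (86/23) / (17/23) = 86/17.

86/17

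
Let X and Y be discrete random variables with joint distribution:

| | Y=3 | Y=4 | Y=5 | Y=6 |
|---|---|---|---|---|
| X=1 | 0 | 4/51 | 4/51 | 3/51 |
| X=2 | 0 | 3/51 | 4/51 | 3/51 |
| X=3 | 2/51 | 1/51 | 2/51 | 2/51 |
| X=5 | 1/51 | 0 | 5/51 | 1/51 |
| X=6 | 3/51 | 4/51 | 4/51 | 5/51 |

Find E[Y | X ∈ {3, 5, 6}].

P(X ∈ {3, 5, 6}) = 10/17.
Summing Y·P(X=x,Y=y) over the conditioning event gives 47/17.
E[Y | X ∈ {3, 5, 6}] = (47/17) / (10/17) = 47/10.

47/10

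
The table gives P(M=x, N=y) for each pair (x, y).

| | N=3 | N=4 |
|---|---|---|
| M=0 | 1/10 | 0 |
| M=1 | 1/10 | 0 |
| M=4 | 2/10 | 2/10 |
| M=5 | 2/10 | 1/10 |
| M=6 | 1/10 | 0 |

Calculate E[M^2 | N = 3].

P(N = 3) = 7/10.
Σ M^2·P over the event = 0·(1/10) + 1·(1/10) + 16·(2/10) + 25·(2/10) + 36·(1/10) = 119/10.
E[M^2 | N = 3] = (119/10) / (7/10) = 17.

17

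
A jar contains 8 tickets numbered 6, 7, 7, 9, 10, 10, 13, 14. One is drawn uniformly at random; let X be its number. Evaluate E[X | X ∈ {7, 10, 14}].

48/5

P(X ∈ {7, 10, 14}) = 5/8.
Σ over the event: 7·1/4 + 10·1/4 + 14·1/8 = 6.
E[X | X ∈ {7, 10, 14}] = (6) / (5/8) = 48/5.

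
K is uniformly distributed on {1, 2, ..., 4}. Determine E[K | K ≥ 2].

Given K ≥ 2, K is equally likely to be any of {2, 3, 4}.
E[K | K ≥ 2] = (2 + 3 + 4) / 3 = 3.

3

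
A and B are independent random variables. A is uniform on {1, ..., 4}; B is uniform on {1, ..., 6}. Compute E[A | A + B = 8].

3

P(A + B = 8) = 1/8.
Summing A·P(x,y) over outcomes with A + B = 8 gives 3/8.
E[A | A + B = 8] = (3/8) / (1/8) = 3.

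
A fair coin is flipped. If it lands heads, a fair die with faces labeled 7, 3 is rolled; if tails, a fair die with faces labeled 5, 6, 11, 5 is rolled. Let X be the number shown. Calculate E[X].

47/8

E[X | heads] = (7+3)/2 = 5.
E[X | tails] = (5+6+11+5)/4 = 27/4.
By the law of total expectation,
E[X] = (1/2)·(5) + (1/2)·(27/4) = 47/8.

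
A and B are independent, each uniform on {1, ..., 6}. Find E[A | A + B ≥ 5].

P(A + B ≥ 5) = 5/6.
Summing A·P(x,y) over outcomes with A + B ≥ 5 gives 29/9.
E[A | A + B ≥ 5] = (29/9) / (5/6) = 58/15.

58/15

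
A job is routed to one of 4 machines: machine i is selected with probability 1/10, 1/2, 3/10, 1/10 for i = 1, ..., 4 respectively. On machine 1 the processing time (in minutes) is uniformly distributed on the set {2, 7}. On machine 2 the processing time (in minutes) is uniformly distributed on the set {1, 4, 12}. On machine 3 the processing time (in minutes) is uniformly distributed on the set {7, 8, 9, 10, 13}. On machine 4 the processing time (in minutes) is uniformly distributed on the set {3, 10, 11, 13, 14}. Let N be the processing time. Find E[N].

E[N | machine 1] = (2+7)/2 = 9/2.
E[N | machine 2] = (1+4+12)/3 = 17/3.
E[N | machine 3] = (7+8+9+10+13)/5 = 47/5.
E[N | machine 4] = (3+10+11+13+14)/5 = 51/5.
By the law of total expectation,
E[N] = (1/10)·(9/2) + (1/2)·(17/3) + (3/10)·(47/5) + (1/10)·(51/5) = 2137/300.

2137/300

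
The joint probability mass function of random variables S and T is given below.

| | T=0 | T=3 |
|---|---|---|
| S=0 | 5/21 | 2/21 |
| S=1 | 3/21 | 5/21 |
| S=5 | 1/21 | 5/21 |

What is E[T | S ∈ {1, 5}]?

15/7

P(S ∈ {1, 5}) = 2/3.
Σ T·P over the event = 0·(3/21) + 3·(5/21) + 0·(1/21) + 3·(5/21) = 10/7.
E[T | S ∈ {1, 5}] = (10/7) / (2/3) = 15/7.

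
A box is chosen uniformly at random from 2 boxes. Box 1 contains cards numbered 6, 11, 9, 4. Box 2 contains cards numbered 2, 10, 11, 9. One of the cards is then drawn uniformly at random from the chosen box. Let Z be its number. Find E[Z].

E[Z | box 1] = (6+11+9+4)/4 = 15/2.
E[Z | box 2] = (2+10+11+9)/4 = 8.
E[Z] = (1/2)·(15/2) + (1/2)·(8) = 31/4.

31/4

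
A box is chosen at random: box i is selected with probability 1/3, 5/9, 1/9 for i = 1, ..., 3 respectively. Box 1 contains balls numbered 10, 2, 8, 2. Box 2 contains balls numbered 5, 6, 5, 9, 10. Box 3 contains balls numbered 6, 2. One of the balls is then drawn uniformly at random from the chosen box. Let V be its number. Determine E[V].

E[V | box 1] = (10+2+8+2)/4 = 11/2.
E[V | box 2] = (5+6+5+9+10)/5 = 7.
E[V | box 3] = (6+2)/2 = 4.
By the law of total expectation,
E[V] = (1/3)·(11/2) + (5/9)·(7) + (1/9)·(4) = 37/6.

37/6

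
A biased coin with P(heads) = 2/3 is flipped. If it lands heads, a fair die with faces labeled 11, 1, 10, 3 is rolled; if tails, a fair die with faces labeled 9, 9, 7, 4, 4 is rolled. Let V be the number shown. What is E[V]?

191/30

E[V | heads] = (11+1+10+3)/4 = 25/4.
E[V | tails] = (9+9+7+4+4)/5 = 33/5.
By the law of total expectation,
E[V] = (2/3)·(25/4) + (1/3)·(33/5) = 191/30.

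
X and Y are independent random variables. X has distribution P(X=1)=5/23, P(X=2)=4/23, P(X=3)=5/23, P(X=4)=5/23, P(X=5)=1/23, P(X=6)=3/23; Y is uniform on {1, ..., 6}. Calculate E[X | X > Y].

P(X > Y) = 8/23.
Summing X·P(x,y) over outcomes with X > Y gives 104/69.
E[X | X > Y] = (104/69) / (8/23) = 13/3.

13/3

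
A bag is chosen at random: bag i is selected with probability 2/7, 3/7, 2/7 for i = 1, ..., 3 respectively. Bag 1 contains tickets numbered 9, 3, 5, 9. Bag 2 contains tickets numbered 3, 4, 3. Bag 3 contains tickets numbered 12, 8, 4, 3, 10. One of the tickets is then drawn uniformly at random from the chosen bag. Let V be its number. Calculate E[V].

27/5

E[V | bag 1] = (9+3+5+9)/4 = 13/2.
E[V | bag 2] = (3+4+3)/3 = 10/3.
E[V | bag 3] = (12+8+4+3+10)/5 = 37/5.
By the law of total expectation,
E[V] = (2/7)·(13/2) + (3/7)·(10/3) + (2/7)·(37/5) = 27/5.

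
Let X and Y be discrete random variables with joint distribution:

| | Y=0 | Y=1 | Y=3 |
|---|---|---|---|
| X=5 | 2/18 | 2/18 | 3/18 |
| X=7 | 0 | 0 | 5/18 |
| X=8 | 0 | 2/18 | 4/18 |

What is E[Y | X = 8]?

P(X = 8) = 1/3.
Σ Y·P over the event = 1·(2/18) + 3·(4/18) = 7/9.
E[Y | X = 8] = (7/9) / (1/3) = 7/3.

7/3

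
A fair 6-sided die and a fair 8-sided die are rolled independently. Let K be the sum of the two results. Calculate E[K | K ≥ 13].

P(K ≥ 13) = 1/16.
Σ over the event: 13·1/24 + 14·1/48 = 5/6.
E[K | K ≥ 13] = (5/6) / (1/16) = 40/3.

40/3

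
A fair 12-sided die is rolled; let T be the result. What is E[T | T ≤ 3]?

2

Given T ≤ 3, T is equally likely to be any of {1, 2, 3}.
E[T | T ≤ 3] = (1 + 2 + 3) / 3 = 2.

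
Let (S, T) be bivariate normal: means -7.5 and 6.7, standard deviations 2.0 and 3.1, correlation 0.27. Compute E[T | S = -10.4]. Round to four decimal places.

For a bivariate normal, E[T | S=x] = μ_T + ρ·(σ_T/σ_S)·(x − μ_S).
E[T | S=-10.4] = 6.7 + (0.27)·(3.1/2.0)·(-10.4 − (-7.5)) = 6.7 + (0.4185)·(-2.9) = 5.4864.

5.4864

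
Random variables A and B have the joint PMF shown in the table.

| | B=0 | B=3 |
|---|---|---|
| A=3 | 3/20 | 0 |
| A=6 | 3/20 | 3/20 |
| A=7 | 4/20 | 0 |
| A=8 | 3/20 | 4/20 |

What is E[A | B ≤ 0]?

P(B ≤ 0) = 13/20.
Σ A·P over the event = 3·(3/20) + 6·(3/20) + 7·(4/20) + 8·(3/20) = 79/20.
E[A | B ≤ 0] = (79/20) / (13/20) = 79/13.

79/13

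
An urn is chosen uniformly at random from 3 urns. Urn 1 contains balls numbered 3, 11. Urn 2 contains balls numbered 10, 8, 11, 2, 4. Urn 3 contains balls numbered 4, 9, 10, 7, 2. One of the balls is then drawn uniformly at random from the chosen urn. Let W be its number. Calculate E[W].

E[W | urn 1] = (3+11)/2 = 7.
E[W | urn 2] = (10+8+11+2+4)/5 = 7.
E[W | urn 3] = (4+9+10+7+2)/5 = 32/5.
By the law of total expectation,
E[W] = (1/3)·(7) + (1/3)·(7) + (1/3)·(32/5) = 34/5.

34/5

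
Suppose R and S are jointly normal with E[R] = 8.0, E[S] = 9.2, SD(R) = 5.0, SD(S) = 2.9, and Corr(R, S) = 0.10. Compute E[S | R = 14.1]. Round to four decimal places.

E[S | R=x] = μ_S + ρ(σ_S/σ_R)(x − μ_R) for jointly normal variables.
E[S | R=14.1] = 9.2 + (0.10)·(2.9/5.0)·(14.1 − (8.0)) = 9.2 + (0.058)·(6.1) = 9.5538.

9.5538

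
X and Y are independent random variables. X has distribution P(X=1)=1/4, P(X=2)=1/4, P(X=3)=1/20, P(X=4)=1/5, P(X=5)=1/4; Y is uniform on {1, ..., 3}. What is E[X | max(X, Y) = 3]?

P(max(X, Y) = 3) = 13/60.
Summing X·P(x,y) over outcomes with max(X, Y) = 3 gives 2/5.
E[X | max(X, Y) = 3] = (2/5) / (13/60) = 24/13.

24/13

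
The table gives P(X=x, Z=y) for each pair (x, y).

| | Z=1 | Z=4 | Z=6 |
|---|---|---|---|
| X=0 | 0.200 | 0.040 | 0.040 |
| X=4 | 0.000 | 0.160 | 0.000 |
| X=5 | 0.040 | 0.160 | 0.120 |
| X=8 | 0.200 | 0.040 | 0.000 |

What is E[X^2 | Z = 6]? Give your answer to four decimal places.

18.7500

P(Z = 6) = 0.160.
Σ X^2·P over the event = 0·(0.040) + 25·(0.120) = 3.000.
E[X^2 | Z = 6] = (3.000) / (0.160) = 18.7500.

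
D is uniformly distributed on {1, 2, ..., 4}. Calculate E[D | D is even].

3

Given D is even, D is equally likely to be any of {2, 4}.
E[D | D is even] = (2 + 4) / 2 = 3.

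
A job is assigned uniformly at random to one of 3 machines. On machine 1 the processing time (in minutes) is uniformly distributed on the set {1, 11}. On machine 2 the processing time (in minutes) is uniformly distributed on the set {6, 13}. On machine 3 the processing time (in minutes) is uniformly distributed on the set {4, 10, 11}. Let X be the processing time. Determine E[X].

143/18

E[X | machine 1] = (1+11)/2 = 6.
E[X | machine 2] = (6+13)/2 = 19/2.
E[X | machine 3] = (4+10+11)/3 = 25/3.
E[X] = (1/3)·(6) + (1/3)·(19/2) + (1/3)·(25/3) = 143/18.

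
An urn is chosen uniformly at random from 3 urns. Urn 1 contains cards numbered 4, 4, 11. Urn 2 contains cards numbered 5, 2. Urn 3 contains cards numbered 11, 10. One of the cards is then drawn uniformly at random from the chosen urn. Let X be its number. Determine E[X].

E[X | urn 1] = (4+4+11)/3 = 19/3.
E[X | urn 2] = (5+2)/2 = 7/2.
E[X | urn 3] = (11+10)/2 = 21/2.
By the law of total expectation,
E[X] = (1/3)·(19/3) + (1/3)·(7/2) + (1/3)·(21/2) = 61/9.

61/9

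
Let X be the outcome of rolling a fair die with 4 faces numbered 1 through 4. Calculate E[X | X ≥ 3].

7/2

Given X ≥ 3, X is equally likely to be any of {3, 4}.
E[X | X ≥ 3] = (3 + 4) / 2 = 7/2.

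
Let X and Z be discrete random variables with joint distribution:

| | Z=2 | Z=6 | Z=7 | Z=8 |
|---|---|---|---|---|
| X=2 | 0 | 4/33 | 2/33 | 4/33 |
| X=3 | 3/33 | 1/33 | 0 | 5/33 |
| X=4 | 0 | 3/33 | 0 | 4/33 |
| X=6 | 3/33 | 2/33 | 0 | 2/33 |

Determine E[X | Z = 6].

P(Z = 6) = 10/33.
Σ X·P over the event = 2·(4/33) + 3·(1/33) + 4·(3/33) + 6·(2/33) = 35/33.
E[X | Z = 6] = (35/33) / (10/33) = 7/2.

7/2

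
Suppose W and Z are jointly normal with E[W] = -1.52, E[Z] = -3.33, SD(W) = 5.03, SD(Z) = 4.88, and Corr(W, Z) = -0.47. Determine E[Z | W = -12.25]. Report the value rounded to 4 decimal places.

E[Z | W=x] = μ_Z + ρ(σ_Z/σ_W)(x − μ_W) for jointly normal variables.
E[Z | W=-12.25] = -3.33 + (-0.47)·(4.88/5.03)·(-12.25 − (-1.52)) = -3.33 + (-0.45598)·(-10.73) = 1.5627.

1.5627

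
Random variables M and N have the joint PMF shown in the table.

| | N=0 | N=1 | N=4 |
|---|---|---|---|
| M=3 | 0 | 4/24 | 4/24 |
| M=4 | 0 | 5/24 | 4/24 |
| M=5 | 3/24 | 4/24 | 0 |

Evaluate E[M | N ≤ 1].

67/16

P(N ≤ 1) = 2/3.
Σ M·P over the event = 3·(4/24) + 4·(5/24) + 5·(3/24) + 5·(4/24) = 67/24.
E[M | N ≤ 1] = (67/24) / (2/3) = 67/16.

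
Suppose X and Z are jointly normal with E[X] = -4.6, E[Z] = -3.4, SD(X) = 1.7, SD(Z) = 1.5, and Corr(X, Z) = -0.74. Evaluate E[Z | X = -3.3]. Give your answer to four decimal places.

For a bivariate normal, E[Z | X=x] = μ_Z + ρ·(σ_Z/σ_X)·(x − μ_X).
E[Z | X=-3.3] = -3.4 + (-0.74)·(1.5/1.7)·(-3.3 − (-4.6)) = -3.4 + (-0.65294)·(1.3) = -4.2488.

-4.2488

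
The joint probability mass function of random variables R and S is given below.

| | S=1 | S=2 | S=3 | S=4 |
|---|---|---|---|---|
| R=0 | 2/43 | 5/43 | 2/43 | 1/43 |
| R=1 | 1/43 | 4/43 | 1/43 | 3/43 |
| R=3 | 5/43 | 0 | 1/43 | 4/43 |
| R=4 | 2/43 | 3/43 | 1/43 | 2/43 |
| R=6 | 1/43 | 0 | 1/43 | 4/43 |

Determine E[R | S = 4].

47/14

P(S = 4) = 14/43.
Σ R·P over the event = 0·(1/43) + 1·(3/43) + 3·(4/43) + 4·(2/43) + 6·(4/43) = 47/43.
E[R | S = 4] = (47/43) / (14/43) = 47/14.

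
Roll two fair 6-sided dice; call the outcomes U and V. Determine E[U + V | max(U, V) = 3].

Outcomes with max(U, V) = 3: (1,3), (2,3), (3,1), (3,2), (3,3), each with probability 1/36.
E[U + V | max(U, V) = 3] = (4 + 5 + 4 + 5 + 6) / 5 = 24/5.

24/5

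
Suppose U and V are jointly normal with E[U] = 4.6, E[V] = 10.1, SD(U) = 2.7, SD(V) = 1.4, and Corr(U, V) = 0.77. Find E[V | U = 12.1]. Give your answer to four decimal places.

For a bivariate normal, E[V | U=x] = μ_V + ρ·(σ_V/σ_U)·(x − μ_U).
E[V | U=12.1] = 10.1 + (0.77)·(1.4/2.7)·(12.1 − (4.6)) = 10.1 + (0.399259)·(7.5) = 13.0944.

13.0944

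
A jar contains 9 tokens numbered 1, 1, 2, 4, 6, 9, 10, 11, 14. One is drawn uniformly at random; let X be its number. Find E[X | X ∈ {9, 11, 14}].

34/3

P(X ∈ {9, 11, 14}) = 1/3.
Σ over the event: 9·1/9 + 11·1/9 + 14·1/9 = 34/9.
E[X | X ∈ {9, 11, 14}] = (34/9) / (1/3) = 34/3.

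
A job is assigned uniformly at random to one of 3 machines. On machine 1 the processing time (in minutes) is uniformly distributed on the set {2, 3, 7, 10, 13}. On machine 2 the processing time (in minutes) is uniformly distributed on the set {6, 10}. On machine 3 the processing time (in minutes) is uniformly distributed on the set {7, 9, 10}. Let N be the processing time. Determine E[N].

E[N | machine 1] = (2+3+7+10+13)/5 = 7.
E[N | machine 2] = (6+10)/2 = 8.
E[N | machine 3] = (7+9+10)/3 = 26/3.
E[N] = (1/3)·(7) + (1/3)·(8) + (1/3)·(26/3) = 71/9.

71/9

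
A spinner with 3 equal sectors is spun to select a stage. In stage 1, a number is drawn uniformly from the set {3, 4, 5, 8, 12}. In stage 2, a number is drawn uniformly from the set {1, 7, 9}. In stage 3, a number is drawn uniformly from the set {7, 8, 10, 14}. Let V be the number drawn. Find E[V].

1309/180

E[V | stage 1] = (3+4+5+8+12)/5 = 32/5.
E[V | stage 2] = (1+7+9)/3 = 17/3.
E[V | stage 3] = (7+8+10+14)/4 = 39/4.
By the law of total expectation,
E[V] = (1/3)·(32/5) + (1/3)·(17/3) + (1/3)·(39/4) = 1309/180.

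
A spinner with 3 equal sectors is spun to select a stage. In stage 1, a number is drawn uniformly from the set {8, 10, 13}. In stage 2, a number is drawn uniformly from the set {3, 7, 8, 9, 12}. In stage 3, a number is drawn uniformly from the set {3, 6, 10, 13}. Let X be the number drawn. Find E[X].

392/45

E[X | stage 1] = (8+10+13)/3 = 31/3.
E[X | stage 2] = (3+7+8+9+12)/5 = 39/5.
E[X | stage 3] = (3+6+10+13)/4 = 8.
E[X] = (1/3)·(31/3) + (1/3)·(39/5) + (1/3)·(8) = 392/45.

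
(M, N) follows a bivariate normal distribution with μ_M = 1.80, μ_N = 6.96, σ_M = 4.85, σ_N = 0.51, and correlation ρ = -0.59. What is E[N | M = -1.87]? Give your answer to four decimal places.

7.1877

For a bivariate normal, E[N | M=x] = μ_N + ρ·(σ_N/σ_M)·(x − μ_M).
E[N | M=-1.87] = 6.96 + (-0.59)·(0.51/4.85)·(-1.87 − (1.80)) = 6.96 + (-0.062041)·(-3.67) = 7.1877.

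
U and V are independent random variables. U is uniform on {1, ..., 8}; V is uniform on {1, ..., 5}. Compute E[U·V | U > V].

P(U > V) = 5/8.
Summing UV·P(x,y) over outcomes with U > V gives 10.
E[U·V | U > V] = (10) / (5/8) = 16.

16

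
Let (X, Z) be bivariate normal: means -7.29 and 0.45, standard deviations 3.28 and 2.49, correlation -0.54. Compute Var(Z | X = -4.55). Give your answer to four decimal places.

Var(Z | X=x) = (1 − ρ²)·σ_Z².
Var(Z | X=-4.55) = (2.49)²·(1 − (-0.54)²) = 6.2001·0.7084 = 4.3922.

4.3922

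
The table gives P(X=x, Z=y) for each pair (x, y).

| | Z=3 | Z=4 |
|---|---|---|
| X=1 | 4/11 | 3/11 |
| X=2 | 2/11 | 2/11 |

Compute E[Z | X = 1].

24/7

P(X = 1) = 7/11.
Σ Z·P over the event = 3·(4/11) + 4·(3/11) = 24/11.
E[Z | X = 1] = (24/11) / (7/11) = 24/7.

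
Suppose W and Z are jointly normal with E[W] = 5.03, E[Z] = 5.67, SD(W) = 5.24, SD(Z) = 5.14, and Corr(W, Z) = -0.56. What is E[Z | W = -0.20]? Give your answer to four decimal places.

The regression of Z on W has slope ρ·σ_Z/σ_W and passes through (μ_W, μ_Z).
E[Z | W=-0.20] = 5.67 + (-0.56)·(5.14/5.24)·(-0.20 − (5.03)) = 5.67 + (-0.54931)·(-5.23) = 8.5429.

8.5429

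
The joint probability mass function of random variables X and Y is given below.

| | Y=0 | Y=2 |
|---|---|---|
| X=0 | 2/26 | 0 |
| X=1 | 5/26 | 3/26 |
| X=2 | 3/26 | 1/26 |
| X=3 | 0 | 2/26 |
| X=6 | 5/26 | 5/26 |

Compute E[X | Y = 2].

P(Y = 2) = 11/26.
Σ X·P over the event = 1·(3/26) + 2·(1/26) + 3·(2/26) + 6·(5/26) = 41/26.
E[X | Y = 2] = (41/26) / (11/26) = 41/11.

41/11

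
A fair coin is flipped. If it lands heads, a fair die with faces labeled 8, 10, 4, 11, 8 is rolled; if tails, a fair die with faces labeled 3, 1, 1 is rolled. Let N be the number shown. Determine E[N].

74/15

E[N | heads] = (8+10+4+11+8)/5 = 41/5.
E[N | tails] = (3+1+1)/3 = 5/3.
E[N] = (1/2)·(41/5) + (1/2)·(5/3) = 74/15.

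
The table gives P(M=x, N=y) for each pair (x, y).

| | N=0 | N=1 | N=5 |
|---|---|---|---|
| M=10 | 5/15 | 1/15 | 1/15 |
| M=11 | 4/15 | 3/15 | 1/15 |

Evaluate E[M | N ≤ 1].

P(N ≤ 1) = 13/15.
Σ M·P over the event = 10·(5/15) + 10·(1/15) + 11·(4/15) + 11·(3/15) = 137/15.
E[M | N ≤ 1] = (137/15) / (13/15) = 137/13.

137/13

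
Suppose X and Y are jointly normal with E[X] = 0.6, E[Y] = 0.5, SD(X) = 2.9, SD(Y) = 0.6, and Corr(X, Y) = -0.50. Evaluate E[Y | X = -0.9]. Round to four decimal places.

E[Y | X=x] = μ_Y + ρ(σ_Y/σ_X)(x − μ_X) for jointly normal variables.
E[Y | X=-0.9] = 0.5 + (-0.50)·(0.6/2.9)·(-0.9 − (0.6)) = 0.5 + (-0.10345)·(-1.5) = 0.6552.

0.6552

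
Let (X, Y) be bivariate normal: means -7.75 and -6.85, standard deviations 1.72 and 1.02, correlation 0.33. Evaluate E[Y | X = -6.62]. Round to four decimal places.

-6.6289

The regression of Y on X has slope ρ·σ_Y/σ_X and passes through (μ_X, μ_Y).
E[Y | X=-6.62] = -6.85 + (0.33)·(1.02/1.72)·(-6.62 − (-7.75)) = -6.85 + (0.1957)·(1.13) = -6.6289.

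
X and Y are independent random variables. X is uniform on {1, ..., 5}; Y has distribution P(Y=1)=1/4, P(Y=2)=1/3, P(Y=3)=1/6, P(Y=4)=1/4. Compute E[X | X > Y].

P(X > Y) = 31/60.
Summing X·P(x,y) over outcomes with X > Y gives 41/20.
E[X | X > Y] = (41/20) / (31/60) = 123/31.

123/31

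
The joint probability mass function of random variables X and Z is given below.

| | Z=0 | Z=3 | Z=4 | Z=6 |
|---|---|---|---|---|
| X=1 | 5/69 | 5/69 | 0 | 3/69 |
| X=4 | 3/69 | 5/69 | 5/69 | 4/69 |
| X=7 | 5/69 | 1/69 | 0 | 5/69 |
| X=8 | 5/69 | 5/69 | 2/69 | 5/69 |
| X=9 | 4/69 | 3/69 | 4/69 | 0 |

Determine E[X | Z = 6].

94/17

P(Z = 6) = 17/69.
Σ X·P over the event = 1·(3/69) + 4·(4/69) + 7·(5/69) + 8·(5/69) = 94/69.
E[X | Z = 6] = (94/69) / (17/69) = 94/17.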